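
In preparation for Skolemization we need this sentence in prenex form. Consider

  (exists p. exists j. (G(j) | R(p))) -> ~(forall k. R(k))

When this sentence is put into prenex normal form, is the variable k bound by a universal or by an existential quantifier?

First replace A → B with ¬A ∨ B.
  ~(exists p. exists j. (G(j) | R(p))) | ~(forall k. R(k))
Drive negations inward (¬∀x A ≡ ∃x ¬A, ¬∃x A ≡ ∀x ¬A, De Morgan for ∧/∨):
  (forall p. forall j. (~G(j) & ~R(p))) | (exists k. ~R(k))
Extract every quantifier outward, since the variables are now distinct and don't occur free across branches:
  forall p. forall j. exists k. (~G(j) & ~R(p) | ~R(k))
The quantifier forall k sits under an odd number of negations (counting the antecedent side of each →), so it flips to exists k.

existential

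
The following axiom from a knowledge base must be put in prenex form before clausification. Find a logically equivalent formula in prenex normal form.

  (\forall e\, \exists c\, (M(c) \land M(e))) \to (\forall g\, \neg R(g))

\exists e\, \forall c\, \forall g\, (\neg M(c) \lor \neg M(e) \lor \neg R(g))

First replace A → B with ¬A ∨ B.
  \neg (\forall e\, \exists c\, (M(c) \land M(e))) \lor (\forall g\, \neg R(g))
Move each ¬ inward, flipping quantifiers it crosses:
  (\exists e\, \forall c\, (\neg M(c) \lor \neg M(e))) \lor (\forall g\, \neg R(g))
All bound variables are already distinct, so no renaming is needed.
Finally move all quantifiers to the prefix:
  \exists e\, \forall c\, \forall g\, (\neg M(c) \lor \neg M(e) \lor \neg R(g))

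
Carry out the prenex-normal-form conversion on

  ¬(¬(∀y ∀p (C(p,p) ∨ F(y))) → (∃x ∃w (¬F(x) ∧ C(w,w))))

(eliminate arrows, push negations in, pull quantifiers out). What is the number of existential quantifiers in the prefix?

Eliminate → and ↔ using ¬ and ∨.
  ¬(¬¬(∀y ∀p (C(p,p) ∨ F(y))) ∨ (∃x ∃w (¬F(x) ∧ C(w,w))))
Drive negations inward (¬∀x A ≡ ∃x ¬A, ¬∃x A ≡ ∀x ¬A, De Morgan for ∧/∨):
  (∃y ∃p (¬C(p,p) ∧ ¬F(y))) ∧ (∀x ∀w (F(x) ∨ ¬C(w,w)))
All bound variables are already distinct, so no renaming is needed.
Pull the quantifiers to the front (each side's bound variable is not free in the other side):
  ∃y ∃p ∀x ∀w (¬C(p,p) ∧ ¬F(y) ∧ (F(x) ∨ ¬C(w,w)))
The prefix is ∃y ∃p ∀x ∀w: 2 universal, 2 existential.

2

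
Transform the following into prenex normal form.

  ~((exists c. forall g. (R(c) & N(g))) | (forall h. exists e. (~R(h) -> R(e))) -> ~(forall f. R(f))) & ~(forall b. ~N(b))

First replace A → B with ¬A ∨ B.
  ~(~((exists c. forall g. (R(c) & N(g))) | (forall h. exists e. (~~R(h) | R(e)))) | ~(forall f. R(f))) & ~(forall b. ~N(b))
Move each ¬ inward, flipping quantifiers it crosses:
  ((exists c. forall g. (R(c) & N(g))) | (forall h. exists e. (R(h) | R(e)))) & (forall f. R(f)) & (exists b. N(b))
All bound variables are already distinct, so no renaming is needed.
Extract every quantifier outward, since the variables are now distinct and don't occur free across branches:
  exists c. forall g. forall h. exists e. forall f. exists b. ((R(c) & N(g) | R(h) | R(e)) & R(f) & N(b))

exists c. forall g. forall h. exists e. forall f. exists b. ((R(c) & N(g) | R(h) | R(e)) & R(f) & N(b))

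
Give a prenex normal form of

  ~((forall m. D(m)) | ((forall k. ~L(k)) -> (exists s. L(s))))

First replace A → B with ¬A ∨ B.
  ~((forall m. D(m)) | ~(forall k. ~L(k)) | (exists s. L(s)))
Drive negations inward (¬∀x A ≡ ∃x ¬A, ¬∃x A ≡ ∀x ¬A, De Morgan for ∧/∨):
  (exists m. ~D(m)) & (forall k. ~L(k)) & (forall s. ~L(s))
All bound variables are already distinct, so no renaming is needed.
Extract every quantifier outward, since the variables are now distinct and don't occur free across branches:
  exists m. forall k. forall s. (~D(m) & ~L(k) & ~L(s))

exists m. forall k. forall s. (~D(m) & ~L(k) & ~L(s))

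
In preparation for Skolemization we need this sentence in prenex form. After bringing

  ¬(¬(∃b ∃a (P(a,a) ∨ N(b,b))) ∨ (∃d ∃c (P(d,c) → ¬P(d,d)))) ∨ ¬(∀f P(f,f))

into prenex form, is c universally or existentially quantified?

Eliminate → and ↔ using ¬ and ∨.
  ¬(¬(∃b ∃a (P(a,a) ∨ N(b,b))) ∨ (∃d ∃c (¬P(d,c) ∨ ¬P(d,d)))) ∨ ¬(∀f P(f,f))
Move each ¬ inward, flipping quantifiers it crosses:
  (∃b ∃a (P(a,a) ∨ N(b,b))) ∧ (∀d ∀c (P(d,c) ∧ P(d,d))) ∨ (∃f ¬P(f,f))
Finally move all quantifiers to the prefix:
  ∃b ∃a ∀d ∀c ∃f ((P(a,a) ∨ N(b,b)) ∧ P(d,c) ∧ P(d,d) ∨ ¬P(f,f))
The quantifier ∃c sits under an odd number of negations (counting the antecedent side of each →), so it flips to ∀c.

universal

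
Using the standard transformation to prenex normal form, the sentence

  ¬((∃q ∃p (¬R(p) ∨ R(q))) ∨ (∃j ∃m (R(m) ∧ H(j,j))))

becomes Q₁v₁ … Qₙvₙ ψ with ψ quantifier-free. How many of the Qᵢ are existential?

Push ¬ through the quantifiers and connectives to reach negation normal form:
  (∀q ∀p (R(p) ∧ ¬R(q))) ∧ (∀j ∀m (¬R(m) ∨ ¬H(j,j)))
All bound variables are already distinct, so no renaming is needed.
Extract every quantifier outward, since the variables are now distinct and don't occur free across branches:
  ∀q ∀p ∀j ∀m (R(p) ∧ ¬R(q) ∧ (¬R(m) ∨ ¬H(j,j)))
The prefix is ∀q ∀p ∀j ∀m: 4 universal, 0 existential.

0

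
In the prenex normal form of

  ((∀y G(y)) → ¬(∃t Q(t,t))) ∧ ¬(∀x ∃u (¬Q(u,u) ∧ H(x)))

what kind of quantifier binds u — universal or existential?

universal

Eliminate → and ↔ using ¬ and ∨.
  (¬(∀y G(y)) ∨ ¬(∃t Q(t,t))) ∧ ¬(∀x ∃u (¬Q(u,u) ∧ H(x)))
Move each ¬ inward, flipping quantifiers it crosses:
  ((∃y ¬G(y)) ∨ (∀t ¬Q(t,t))) ∧ (∃x ∀u (Q(u,u) ∨ ¬H(x)))
All bound variables are already distinct, so no renaming is needed.
Pull the quantifiers to the front (each side's bound variable is not free in the other side):
  ∃y ∀t ∃x ∀u ((¬G(y) ∨ ¬Q(t,t)) ∧ (Q(u,u) ∨ ¬H(x)))
The quantifier ∃u sits under an odd number of negations (counting the antecedent side of each →), so it flips to ∀u.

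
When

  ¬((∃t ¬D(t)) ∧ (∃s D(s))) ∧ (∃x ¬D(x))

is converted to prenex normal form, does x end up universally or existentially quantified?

Move each ¬ inward, flipping quantifiers it crosses:
  ((∀t D(t)) ∨ (∀s ¬D(s))) ∧ (∃x ¬D(x))
All bound variables are already distinct, so no renaming is needed.
Finally move all quantifiers to the prefix:
  ∀t ∀s ∃x ((D(t) ∨ ¬D(s)) ∧ ¬D(x))
The quantifier ∃x sits under an even number of negations, so it remains existential.

existential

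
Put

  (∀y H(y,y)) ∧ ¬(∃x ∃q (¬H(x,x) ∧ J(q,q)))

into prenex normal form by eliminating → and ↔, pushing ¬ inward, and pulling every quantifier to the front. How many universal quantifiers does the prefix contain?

3

Drive negations inward (¬∀x A ≡ ∃x ¬A, ¬∃x A ≡ ∀x ¬A, De Morgan for ∧/∨):
  (∀y H(y,y)) ∧ (∀x ∀q (H(x,x) ∨ ¬J(q,q)))
All bound variables are already distinct, so no renaming is needed.
Pull the quantifiers to the front (each side's bound variable is not free in the other side):
  ∀y ∀x ∀q (H(y,y) ∧ (H(x,x) ∨ ¬J(q,q)))
The prefix is ∀y ∀x ∀q: 3 universal, 0 existential.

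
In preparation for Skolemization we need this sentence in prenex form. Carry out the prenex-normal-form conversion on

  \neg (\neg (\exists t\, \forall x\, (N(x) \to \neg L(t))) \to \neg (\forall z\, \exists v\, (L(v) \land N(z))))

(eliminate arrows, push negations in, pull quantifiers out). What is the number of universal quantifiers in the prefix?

2

Rewrite implications/biconditionals: A → B as ¬A ∨ B.
  \neg (\neg \neg (\exists t\, \forall x\, (\neg N(x) \lor \neg L(t))) \lor \neg (\forall z\, \exists v\, (L(v) \land N(z))))
Drive negations inward (¬∀x A ≡ ∃x ¬A, ¬∃x A ≡ ∀x ¬A, De Morgan for ∧/∨):
  (\forall t\, \exists x\, (N(x) \land L(t))) \land (\forall z\, \exists v\, (L(v) \land N(z)))
Finally move all quantifiers to the prefix:
  \forall t\, \exists x\, \forall z\, \exists v\, (N(x) \land L(t) \land L(v) \land N(z))
The prefix is \forall t \exists x \forall z \exists v: 2 universal, 2 existential.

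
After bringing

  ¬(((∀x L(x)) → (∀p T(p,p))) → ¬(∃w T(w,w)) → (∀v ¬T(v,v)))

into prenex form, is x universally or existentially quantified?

existential

Eliminate → and ↔ using ¬ and ∨.
  ¬(¬(¬(∀x L(x)) ∨ (∀p T(p,p))) ∨ ¬¬(∃w T(w,w)) ∨ (∀v ¬T(v,v)))
Push ¬ through the quantifiers and connectives to reach negation normal form:
  ((∃x ¬L(x)) ∨ (∀p T(p,p))) ∧ (∀w ¬T(w,w)) ∧ (∃v T(v,v))
All bound variables are already distinct, so no renaming is needed.
Pull the quantifiers to the front (each side's bound variable is not free in the other side):
  ∃x ∀p ∀w ∃v ((¬L(x) ∨ T(p,p)) ∧ ¬T(w,w) ∧ T(v,v))
The quantifier ∀x sits under an odd number of negations (counting the antecedent side of each →), so it flips to ∃x.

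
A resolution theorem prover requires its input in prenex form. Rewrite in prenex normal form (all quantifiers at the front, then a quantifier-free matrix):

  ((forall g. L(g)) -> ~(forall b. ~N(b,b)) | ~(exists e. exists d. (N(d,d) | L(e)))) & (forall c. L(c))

exists g. exists b. forall e. forall d. forall c. ((~L(g) | N(b,b) | ~N(d,d) & ~L(e)) & L(c))

Rewrite implications/biconditionals: A → B as ¬A ∨ B.
  (~(forall g. L(g)) | ~(forall b. ~N(b,b)) | ~(exists e. exists d. (N(d,d) | L(e)))) & (forall c. L(c))
Push ¬ through the quantifiers and connectives to reach negation normal form:
  ((exists g. ~L(g)) | (exists b. N(b,b)) | (forall e. forall d. (~N(d,d) & ~L(e)))) & (forall c. L(c))
All bound variables are already distinct, so no renaming is needed.
Finally move all quantifiers to the prefix:
  exists g. exists b. forall e. forall d. forall c. ((~L(g) | N(b,b) | ~N(d,d) & ~L(e)) & L(c))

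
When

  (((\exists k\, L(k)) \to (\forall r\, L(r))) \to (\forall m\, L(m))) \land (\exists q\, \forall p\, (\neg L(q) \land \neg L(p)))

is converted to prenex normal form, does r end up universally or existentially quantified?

existential

Rewrite implications/biconditionals: A → B as ¬A ∨ B.
  (\neg (\neg (\exists k\, L(k)) \lor (\forall r\, L(r))) \lor (\forall m\, L(m))) \land (\exists q\, \forall p\, (\neg L(q) \land \neg L(p)))
Drive negations inward (¬∀x A ≡ ∃x ¬A, ¬∃x A ≡ ∀x ¬A, De Morgan for ∧/∨):
  ((\exists k\, L(k)) \land (\exists r\, \neg L(r)) \lor (\forall m\, L(m))) \land (\exists q\, \forall p\, (\neg L(q) \land \neg L(p)))
All bound variables are already distinct, so no renaming is needed.
Finally move all quantifiers to the prefix:
  \exists k\, \exists r\, \forall m\, \exists q\, \forall p\, ((L(k) \land \neg L(r) \lor L(m)) \land \neg L(q) \land \neg L(p))
The quantifier \forall r sits under an odd number of negations (counting the antecedent side of each →), so it flips to \exists r.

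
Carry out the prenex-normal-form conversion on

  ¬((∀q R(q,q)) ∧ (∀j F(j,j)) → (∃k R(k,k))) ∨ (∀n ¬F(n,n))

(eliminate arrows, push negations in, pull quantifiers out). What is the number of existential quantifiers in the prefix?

0

Rewrite implications/biconditionals: A → B as ¬A ∨ B.
  ¬(¬((∀q R(q,q)) ∧ (∀j F(j,j))) ∨ (∃k R(k,k))) ∨ (∀n ¬F(n,n))
Push ¬ through the quantifiers and connectives to reach negation normal form:
  (∀q R(q,q)) ∧ (∀j F(j,j)) ∧ (∀k ¬R(k,k)) ∨ (∀n ¬F(n,n))
Pull the quantifiers to the front (each side's bound variable is not free in the other side):
  ∀q ∀j ∀k ∀n (R(q,q) ∧ F(j,j) ∧ ¬R(k,k) ∨ ¬F(n,n))
The prefix is ∀q ∀j ∀k ∀n: 4 universal, 0 existential.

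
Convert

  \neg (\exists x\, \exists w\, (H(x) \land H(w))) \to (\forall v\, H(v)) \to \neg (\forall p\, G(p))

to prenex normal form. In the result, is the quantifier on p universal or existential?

existential

First replace A → B with ¬A ∨ B.
  \neg \neg (\exists x\, \exists w\, (H(x) \land H(w))) \lor \neg (\forall v\, H(v)) \lor \neg (\forall p\, G(p))
Push ¬ through the quantifiers and connectives to reach negation normal form:
  (\exists x\, \exists w\, (H(x) \land H(w))) \lor (\exists v\, \neg H(v)) \lor (\exists p\, \neg G(p))
All bound variables are already distinct, so no renaming is needed.
Finally move all quantifiers to the prefix:
  \exists x\, \exists w\, \exists v\, \exists p\, (H(x) \land H(w) \lor \neg H(v) \lor \neg G(p))
The quantifier \forall p sits under an odd number of negations (counting the antecedent side of each →), so it flips to \exists p.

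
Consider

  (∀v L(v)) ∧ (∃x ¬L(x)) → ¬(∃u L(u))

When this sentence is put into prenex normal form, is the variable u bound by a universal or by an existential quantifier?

First replace A → B with ¬A ∨ B.
  ¬((∀v L(v)) ∧ (∃x ¬L(x))) ∨ ¬(∃u L(u))
Drive negations inward (¬∀x A ≡ ∃x ¬A, ¬∃x A ≡ ∀x ¬A, De Morgan for ∧/∨):
  (∃v ¬L(v)) ∨ (∀x L(x)) ∨ (∀u ¬L(u))
All bound variables are already distinct, so no renaming is needed.
Pull the quantifiers to the front (each side's bound variable is not free in the other side):
  ∃v ∀x ∀u (¬L(v) ∨ L(x) ∨ ¬L(u))
The quantifier ∃u sits under an odd number of negations (counting the antecedent side of each →), so it flips to ∀u.

universal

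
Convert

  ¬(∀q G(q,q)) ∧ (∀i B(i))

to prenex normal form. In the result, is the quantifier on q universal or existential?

existential

Drive negations inward (¬∀x A ≡ ∃x ¬A, ¬∃x A ≡ ∀x ¬A, De Morgan for ∧/∨):
  (∃q ¬G(q,q)) ∧ (∀i B(i))
Extract every quantifier outward, since the variables are now distinct and don't occur free across branches:
  ∃q ∀i (¬G(q,q) ∧ B(i))
The quantifier ∀q sits under an odd number of negations, so it flips to ∃q.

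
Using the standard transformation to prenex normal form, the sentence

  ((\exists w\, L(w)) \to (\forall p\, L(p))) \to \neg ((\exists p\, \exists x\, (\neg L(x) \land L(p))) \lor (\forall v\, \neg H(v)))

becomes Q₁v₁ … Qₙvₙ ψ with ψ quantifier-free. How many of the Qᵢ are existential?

3

Rewrite implications/biconditionals: A → B as ¬A ∨ B.
  \neg (\neg (\exists w\, L(w)) \lor (\forall p\, L(p))) \lor \neg ((\exists p\, \exists x\, (\neg L(x) \land L(p))) \lor (\forall v\, \neg H(v)))
Drive negations inward (¬∀x A ≡ ∃x ¬A, ¬∃x A ≡ ∀x ¬A, De Morgan for ∧/∨):
  (\exists w\, L(w)) \land (\exists p\, \neg L(p)) \lor (\forall p\, \forall x\, (L(x) \lor \neg L(p))) \land (\exists v\, H(v))
Give each quantifier a distinct variable: p↦t.
  (\exists w\, L(w)) \land (\exists p\, \neg L(p)) \lor (\forall t\, \forall x\, (L(x) \lor \neg L(t))) \land (\exists v\, H(v))
Pull the quantifiers to the front (each side's bound variable is not free in the other side):
  \exists w\, \exists p\, \forall t\, \forall x\, \exists v\, (L(w) \land \neg L(p) \lor (L(x) \lor \neg L(t)) \land H(v))
The prefix is \exists w \exists p \forall t \forall x \exists v: 2 universal, 3 existential.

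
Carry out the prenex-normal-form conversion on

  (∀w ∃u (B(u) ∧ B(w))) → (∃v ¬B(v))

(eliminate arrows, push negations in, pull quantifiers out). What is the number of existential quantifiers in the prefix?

Eliminate → and ↔ using ¬ and ∨.
  ¬(∀w ∃u (B(u) ∧ B(w))) ∨ (∃v ¬B(v))
Move each ¬ inward, flipping quantifiers it crosses:
  (∃w ∀u (¬B(u) ∨ ¬B(w))) ∨ (∃v ¬B(v))
All bound variables are already distinct, so no renaming is needed.
Pull the quantifiers to the front (each side's bound variable is not free in the other side):
  ∃w ∀u ∃v (¬B(u) ∨ ¬B(w) ∨ ¬B(v))
The prefix is ∃w ∀u ∃v: 1 universal, 2 existential.

2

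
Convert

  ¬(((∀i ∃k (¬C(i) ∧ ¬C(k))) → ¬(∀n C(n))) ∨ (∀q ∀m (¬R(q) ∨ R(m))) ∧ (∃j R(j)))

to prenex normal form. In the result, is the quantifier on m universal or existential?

existential

First replace A → B with ¬A ∨ B.
  ¬(¬(∀i ∃k (¬C(i) ∧ ¬C(k))) ∨ ¬(∀n C(n)) ∨ (∀q ∀m (¬R(q) ∨ R(m))) ∧ (∃j R(j)))
Move each ¬ inward, flipping quantifiers it crosses:
  (∀i ∃k (¬C(i) ∧ ¬C(k))) ∧ (∀n C(n)) ∧ ((∃q ∃m (R(q) ∧ ¬R(m))) ∨ (∀j ¬R(j)))
Extract every quantifier outward, since the variables are now distinct and don't occur free across branches:
  ∀i ∃k ∀n ∃q ∃m ∀j (¬C(i) ∧ ¬C(k) ∧ C(n) ∧ (R(q) ∧ ¬R(m) ∨ ¬R(j)))
The quantifier ∀m sits under an odd number of negations (counting the antecedent side of each →), so it flips to ∃m.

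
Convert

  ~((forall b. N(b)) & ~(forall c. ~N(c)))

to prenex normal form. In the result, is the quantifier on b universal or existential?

Push ¬ through the quantifiers and connectives to reach negation normal form:
  (exists b. ~N(b)) | (forall c. ~N(c))
All bound variables are already distinct, so no renaming is needed.
Finally move all quantifiers to the prefix:
  exists b. forall c. (~N(b) | ~N(c))
The quantifier forall b sits under an odd number of negations, so it flips to exists b.

existential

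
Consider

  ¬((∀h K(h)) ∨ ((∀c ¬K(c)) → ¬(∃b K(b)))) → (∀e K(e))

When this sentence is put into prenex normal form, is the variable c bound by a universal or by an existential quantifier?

existential

First replace A → B with ¬A ∨ B.
  ¬¬((∀h K(h)) ∨ ¬(∀c ¬K(c)) ∨ ¬(∃b K(b))) ∨ (∀e K(e))
Drive negations inward (¬∀x A ≡ ∃x ¬A, ¬∃x A ≡ ∀x ¬A, De Morgan for ∧/∨):
  (∀h K(h)) ∨ (∃c K(c)) ∨ (∀b ¬K(b)) ∨ (∀e K(e))
Extract every quantifier outward, since the variables are now distinct and don't occur free across branches:
  ∀h ∃c ∀b ∀e (K(h) ∨ K(c) ∨ ¬K(b) ∨ K(e))
The quantifier ∀c sits under an odd number of negations (counting the antecedent side of each →), so it flips to ∃c.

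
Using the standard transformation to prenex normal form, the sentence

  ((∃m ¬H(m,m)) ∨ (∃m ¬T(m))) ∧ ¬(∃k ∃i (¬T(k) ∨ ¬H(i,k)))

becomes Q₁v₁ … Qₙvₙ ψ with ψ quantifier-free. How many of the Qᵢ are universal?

Move each ¬ inward, flipping quantifiers it crosses:
  ((∃m ¬H(m,m)) ∨ (∃m ¬T(m))) ∧ (∀k ∀i (T(k) ∧ H(i,k)))
Rename bound variables to avoid capture: m↦u.
  ((∃m ¬H(m,m)) ∨ (∃u ¬T(u))) ∧ (∀k ∀i (T(k) ∧ H(i,k)))
Extract every quantifier outward, since the variables are now distinct and don't occur free across branches:
  ∃m ∃u ∀k ∀i ((¬H(m,m) ∨ ¬T(u)) ∧ T(k) ∧ H(i,k))
The prefix is ∃m ∃u ∀k ∀i: 2 universal, 2 existential.

2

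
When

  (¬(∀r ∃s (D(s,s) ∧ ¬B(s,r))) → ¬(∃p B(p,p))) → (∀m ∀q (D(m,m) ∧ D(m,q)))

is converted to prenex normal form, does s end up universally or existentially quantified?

universal

First replace A → B with ¬A ∨ B.
  ¬(¬¬(∀r ∃s (D(s,s) ∧ ¬B(s,r))) ∨ ¬(∃p B(p,p))) ∨ (∀m ∀q (D(m,m) ∧ D(m,q)))
Drive negations inward (¬∀x A ≡ ∃x ¬A, ¬∃x A ≡ ∀x ¬A, De Morgan for ∧/∨):
  (∃r ∀s (¬D(s,s) ∨ B(s,r))) ∧ (∃p B(p,p)) ∨ (∀m ∀q (D(m,m) ∧ D(m,q)))
All bound variables are already distinct, so no renaming is needed.
Pull the quantifiers to the front (each side's bound variable is not free in the other side):
  ∃r ∀s ∃p ∀m ∀q ((¬D(s,s) ∨ B(s,r)) ∧ B(p,p) ∨ D(m,m) ∧ D(m,q))
The quantifier ∃s sits under an odd number of negations (counting the antecedent side of each →), so it flips to ∀s.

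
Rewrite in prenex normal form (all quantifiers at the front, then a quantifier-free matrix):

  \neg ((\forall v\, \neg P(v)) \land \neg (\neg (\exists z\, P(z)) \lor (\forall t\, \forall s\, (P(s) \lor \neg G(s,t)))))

Push ¬ through the quantifiers and connectives to reach negation normal form:
  (\exists v\, P(v)) \lor (\forall z\, \neg P(z)) \lor (\forall t\, \forall s\, (P(s) \lor \neg G(s,t)))
All bound variables are already distinct, so no renaming is needed.
Finally move all quantifiers to the prefix:
  \exists v\, \forall z\, \forall t\, \forall s\, (P(v) \lor \neg P(z) \lor P(s) \lor \neg G(s,t))

\exists v\, \forall z\, \forall t\, \forall s\, (P(v) \lor \neg P(z) \lor P(s) \lor \neg G(s,t))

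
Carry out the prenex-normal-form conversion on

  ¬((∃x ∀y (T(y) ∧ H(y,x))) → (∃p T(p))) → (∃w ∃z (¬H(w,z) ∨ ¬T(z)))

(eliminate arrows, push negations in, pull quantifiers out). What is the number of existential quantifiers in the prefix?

Rewrite implications/biconditionals: A → B as ¬A ∨ B.
  ¬¬(¬(∃x ∀y (T(y) ∧ H(y,x))) ∨ (∃p T(p))) ∨ (∃w ∃z (¬H(w,z) ∨ ¬T(z)))
Drive negations inward (¬∀x A ≡ ∃x ¬A, ¬∃x A ≡ ∀x ¬A, De Morgan for ∧/∨):
  (∀x ∃y (¬T(y) ∨ ¬H(y,x))) ∨ (∃p T(p)) ∨ (∃w ∃z (¬H(w,z) ∨ ¬T(z)))
All bound variables are already distinct, so no renaming is needed.
Finally move all quantifiers to the prefix:
  ∀x ∃y ∃p ∃w ∃z (¬T(y) ∨ ¬H(y,x) ∨ T(p) ∨ ¬H(w,z) ∨ ¬T(z))
The prefix is ∀x ∃y ∃p ∃w ∃z: 1 universal, 4 existential.

4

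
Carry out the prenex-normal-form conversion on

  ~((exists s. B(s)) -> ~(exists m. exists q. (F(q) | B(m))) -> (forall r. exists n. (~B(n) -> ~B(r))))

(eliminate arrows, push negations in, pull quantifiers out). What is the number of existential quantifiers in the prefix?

First replace A → B with ¬A ∨ B.
  ~(~(exists s. B(s)) | ~~(exists m. exists q. (F(q) | B(m))) | (forall r. exists n. (~~B(n) | ~B(r))))
Move each ¬ inward, flipping quantifiers it crosses:
  (exists s. B(s)) & (forall m. forall q. (~F(q) & ~B(m))) & (exists r. forall n. (~B(n) & B(r)))
All bound variables are already distinct, so no renaming is needed.
Finally move all quantifiers to the prefix:
  exists s. forall m. forall q. exists r. forall n. (B(s) & ~F(q) & ~B(m) & ~B(n) & B(r))
The prefix is exists s forall m forall q exists r forall n: 3 universal, 2 existential.

2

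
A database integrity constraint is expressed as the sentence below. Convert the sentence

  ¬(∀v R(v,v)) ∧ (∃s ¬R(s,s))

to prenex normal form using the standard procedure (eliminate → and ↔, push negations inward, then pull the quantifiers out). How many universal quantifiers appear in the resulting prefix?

Drive negations inward (¬∀x A ≡ ∃x ¬A, ¬∃x A ≡ ∀x ¬A, De Morgan for ∧/∨):
  (∃v ¬R(v,v)) ∧ (∃s ¬R(s,s))
All bound variables are already distinct, so no renaming is needed.
Extract every quantifier outward, since the variables are now distinct and don't occur free across branches:
  ∃v ∃s (¬R(v,v) ∧ ¬R(s,s))
The prefix is ∃v ∃s: 0 universal, 2 existential.

0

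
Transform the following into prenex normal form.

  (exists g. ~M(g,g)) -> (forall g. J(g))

Eliminate → and ↔ using ¬ and ∨.
  ~(exists g. ~M(g,g)) | (forall g. J(g))
Push ¬ through the quantifiers and connectives to reach negation normal form:
  (forall g. M(g,g)) | (forall g. J(g))
Give each quantifier a distinct variable: g↦b.
  (forall g. M(g,g)) | (forall b. J(b))
Pull the quantifiers to the front (each side's bound variable is not free in the other side):
  forall g. forall b. (M(g,g) | J(b))

forall g. forall b. (M(g,g) | J(b))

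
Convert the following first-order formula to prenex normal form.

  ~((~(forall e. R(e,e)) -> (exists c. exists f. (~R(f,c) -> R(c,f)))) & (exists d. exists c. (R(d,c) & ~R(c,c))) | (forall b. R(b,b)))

First replace A → B with ¬A ∨ B.
  ~((~~(forall e. R(e,e)) | (exists c. exists f. (~~R(f,c) | R(c,f)))) & (exists d. exists c. (R(d,c) & ~R(c,c))) | (forall b. R(b,b)))
Move each ¬ inward, flipping quantifiers it crosses:
  ((exists e. ~R(e,e)) & (forall c. forall f. (~R(f,c) & ~R(c,f))) | (forall d. forall c. (~R(d,c) | R(c,c)))) & (exists b. ~R(b,b))
Give each quantifier a distinct variable: c↦u.
  ((exists e. ~R(e,e)) & (forall c. forall f. (~R(f,c) & ~R(c,f))) | (forall d. forall u. (~R(d,u) | R(u,u)))) & (exists b. ~R(b,b))
Pull the quantifiers to the front (each side's bound variable is not free in the other side):
  exists e. forall c. forall f. forall d. forall u. exists b. ((~R(e,e) & ~R(f,c) & ~R(c,f) | ~R(d,u) | R(u,u)) & ~R(b,b))

exists e. forall c. forall f. forall d. forall u. exists b. ((~R(e,e) & ~R(f,c) & ~R(c,f) | ~R(d,u) | R(u,u)) & ~R(b,b))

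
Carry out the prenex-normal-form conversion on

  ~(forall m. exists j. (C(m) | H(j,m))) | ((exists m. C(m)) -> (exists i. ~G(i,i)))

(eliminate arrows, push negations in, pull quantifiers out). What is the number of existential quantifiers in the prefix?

2

First replace A → B with ¬A ∨ B.
  ~(forall m. exists j. (C(m) | H(j,m))) | ~(exists m. C(m)) | (exists i. ~G(i,i))
Drive negations inward (¬∀x A ≡ ∃x ¬A, ¬∃x A ≡ ∀x ¬A, De Morgan for ∧/∨):
  (exists m. forall j. (~C(m) & ~H(j,m))) | (forall m. ~C(m)) | (exists i. ~G(i,i))
Give each quantifier a distinct variable: m↦x.
  (exists m. forall j. (~C(m) & ~H(j,m))) | (forall x. ~C(x)) | (exists i. ~G(i,i))
Extract every quantifier outward, since the variables are now distinct and don't occur free across branches:
  exists m. forall j. forall x. exists i. (~C(m) & ~H(j,m) | ~C(x) | ~G(i,i))
The prefix is exists m forall j forall x exists i: 2 universal, 2 existential.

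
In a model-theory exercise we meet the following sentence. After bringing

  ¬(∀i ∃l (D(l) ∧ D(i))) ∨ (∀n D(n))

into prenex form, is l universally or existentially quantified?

universal

Drive negations inward (¬∀x A ≡ ∃x ¬A, ¬∃x A ≡ ∀x ¬A, De Morgan for ∧/∨):
  (∃i ∀l (¬D(l) ∨ ¬D(i))) ∨ (∀n D(n))
All bound variables are already distinct, so no renaming is needed.
Finally move all quantifiers to the prefix:
  ∃i ∀l ∀n (¬D(l) ∨ ¬D(i) ∨ D(n))
The quantifier ∃l sits under an odd number of negations, so it flips to ∀l.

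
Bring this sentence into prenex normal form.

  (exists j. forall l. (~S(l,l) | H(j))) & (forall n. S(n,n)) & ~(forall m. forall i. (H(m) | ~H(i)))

exists j. forall l. forall n. exists m. exists i. ((~S(l,l) | H(j)) & S(n,n) & ~H(m) & H(i))

Push ¬ through the quantifiers and connectives to reach negation normal form:
  (exists j. forall l. (~S(l,l) | H(j))) & (forall n. S(n,n)) & (exists m. exists i. (~H(m) & H(i)))
Pull the quantifiers to the front (each side's bound variable is not free in the other side):
  exists j. forall l. forall n. exists m. exists i. ((~S(l,l) | H(j)) & S(n,n) & ~H(m) & H(i))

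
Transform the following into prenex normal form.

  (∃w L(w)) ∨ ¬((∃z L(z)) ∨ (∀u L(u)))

∃w ∀z ∃u (L(w) ∨ ¬L(z) ∧ ¬L(u))

Push ¬ through the quantifiers and connectives to reach negation normal form:
  (∃w L(w)) ∨ (∀z ¬L(z)) ∧ (∃u ¬L(u))
Finally move all quantifiers to the prefix:
  ∃w ∀z ∃u (L(w) ∨ ¬L(z) ∧ ¬L(u))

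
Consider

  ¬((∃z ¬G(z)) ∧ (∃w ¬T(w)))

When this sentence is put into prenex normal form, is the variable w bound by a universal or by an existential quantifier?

universal

Push ¬ through the quantifiers and connectives to reach negation normal form:
  (∀z G(z)) ∨ (∀w T(w))
All bound variables are already distinct, so no renaming is needed.
Pull the quantifiers to the front (each side's bound variable is not free in the other side):
  ∀z ∀w (G(z) ∨ T(w))
The quantifier ∃w sits under an odd number of negations, so it flips to ∀w.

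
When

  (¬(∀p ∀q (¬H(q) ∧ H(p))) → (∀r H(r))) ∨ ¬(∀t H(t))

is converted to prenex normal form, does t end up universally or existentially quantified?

existential

First replace A → B with ¬A ∨ B.
  ¬¬(∀p ∀q (¬H(q) ∧ H(p))) ∨ (∀r H(r)) ∨ ¬(∀t H(t))
Push ¬ through the quantifiers and connectives to reach negation normal form:
  (∀p ∀q (¬H(q) ∧ H(p))) ∨ (∀r H(r)) ∨ (∃t ¬H(t))
Extract every quantifier outward, since the variables are now distinct and don't occur free across branches:
  ∀p ∀q ∀r ∃t (¬H(q) ∧ H(p) ∨ H(r) ∨ ¬H(t))
The quantifier ∀t sits under an odd number of negations (counting the antecedent side of each →), so it flips to ∃t.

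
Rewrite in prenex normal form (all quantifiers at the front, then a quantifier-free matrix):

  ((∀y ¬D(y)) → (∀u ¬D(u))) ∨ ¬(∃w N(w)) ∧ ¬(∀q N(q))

∃y ∀u ∀w ∃q (D(y) ∨ ¬D(u) ∨ ¬N(w) ∧ ¬N(q))

First replace A → B with ¬A ∨ B.
  ¬(∀y ¬D(y)) ∨ (∀u ¬D(u)) ∨ ¬(∃w N(w)) ∧ ¬(∀q N(q))
Move each ¬ inward, flipping quantifiers it crosses:
  (∃y D(y)) ∨ (∀u ¬D(u)) ∨ (∀w ¬N(w)) ∧ (∃q ¬N(q))
Extract every quantifier outward, since the variables are now distinct and don't occur free across branches:
  ∃y ∀u ∀w ∃q (D(y) ∨ ¬D(u) ∨ ¬N(w) ∧ ¬N(q))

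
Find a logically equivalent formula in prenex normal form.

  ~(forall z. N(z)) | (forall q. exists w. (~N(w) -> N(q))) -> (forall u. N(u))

Eliminate → and ↔ using ¬ and ∨.
  ~(~(forall z. N(z)) | (forall q. exists w. (~~N(w) | N(q)))) | (forall u. N(u))
Drive negations inward (¬∀x A ≡ ∃x ¬A, ¬∃x A ≡ ∀x ¬A, De Morgan for ∧/∨):
  (forall z. N(z)) & (exists q. forall w. (~N(w) & ~N(q))) | (forall u. N(u))
All bound variables are already distinct, so no renaming is needed.
Finally move all quantifiers to the prefix:
  forall z. exists q. forall w. forall u. (N(z) & ~N(w) & ~N(q) | N(u))

forall z. exists q. forall w. forall u. (N(z) & ~N(w) & ~N(q) | N(u))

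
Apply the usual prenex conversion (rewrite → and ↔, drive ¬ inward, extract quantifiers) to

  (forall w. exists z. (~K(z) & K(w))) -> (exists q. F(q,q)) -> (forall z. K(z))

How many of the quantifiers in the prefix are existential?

1

Rewrite implications/biconditionals: A → B as ¬A ∨ B.
  ~(forall w. exists z. (~K(z) & K(w))) | ~(exists q. F(q,q)) | (forall z. K(z))
Move each ¬ inward, flipping quantifiers it crosses:
  (exists w. forall z. (K(z) | ~K(w))) | (forall q. ~F(q,q)) | (forall z. K(z))
Standardize variables apart so no two quantifiers bind the same name: z↦p.
  (exists w. forall z. (K(z) | ~K(w))) | (forall q. ~F(q,q)) | (forall p. K(p))
Pull the quantifiers to the front (each side's bound variable is not free in the other side):
  exists w. forall z. forall q. forall p. (K(z) | ~K(w) | ~F(q,q) | K(p))
The prefix is exists w forall z forall q forall p: 3 universal, 1 existential.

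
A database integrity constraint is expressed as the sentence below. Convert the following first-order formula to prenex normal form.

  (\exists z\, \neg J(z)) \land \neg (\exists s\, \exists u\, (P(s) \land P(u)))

\exists z\, \forall s\, \forall u\, (\neg J(z) \land (\neg P(s) \lor \neg P(u)))

Push ¬ through the quantifiers and connectives to reach negation normal form:
  (\exists z\, \neg J(z)) \land (\forall s\, \forall u\, (\neg P(s) \lor \neg P(u)))
Extract every quantifier outward, since the variables are now distinct and don't occur free across branches:
  \exists z\, \forall s\, \forall u\, (\neg J(z) \land (\neg P(s) \lor \neg P(u)))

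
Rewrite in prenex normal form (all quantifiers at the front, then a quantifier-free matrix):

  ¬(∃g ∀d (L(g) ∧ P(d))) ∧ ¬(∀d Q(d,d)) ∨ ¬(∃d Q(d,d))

Push ¬ through the quantifiers and connectives to reach negation normal form:
  (∀g ∃d (¬L(g) ∨ ¬P(d))) ∧ (∃d ¬Q(d,d)) ∨ (∀d ¬Q(d,d))
Give each quantifier a distinct variable: d↦z, d↦a.
  (∀g ∃d (¬L(g) ∨ ¬P(d))) ∧ (∃z ¬Q(z,z)) ∨ (∀a ¬Q(a,a))
Pull the quantifiers to the front (each side's bound variable is not free in the other side):
  ∀g ∃d ∃z ∀a ((¬L(g) ∨ ¬P(d)) ∧ ¬Q(z,z) ∨ ¬Q(a,a))

∀g ∃d ∃z ∀a ((¬L(g) ∨ ¬P(d)) ∧ ¬Q(z,z) ∨ ¬Q(a,a))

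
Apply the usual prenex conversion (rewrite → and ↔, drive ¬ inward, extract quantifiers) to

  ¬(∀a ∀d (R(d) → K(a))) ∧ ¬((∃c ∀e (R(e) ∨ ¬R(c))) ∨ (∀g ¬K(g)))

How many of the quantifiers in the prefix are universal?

1

First replace A → B with ¬A ∨ B.
  ¬(∀a ∀d (¬R(d) ∨ K(a))) ∧ ¬((∃c ∀e (R(e) ∨ ¬R(c))) ∨ (∀g ¬K(g)))
Move each ¬ inward, flipping quantifiers it crosses:
  (∃a ∃d (R(d) ∧ ¬K(a))) ∧ (∀c ∃e (¬R(e) ∧ R(c))) ∧ (∃g K(g))
All bound variables are already distinct, so no renaming is needed.
Finally move all quantifiers to the prefix:
  ∃a ∃d ∀c ∃e ∃g (R(d) ∧ ¬K(a) ∧ ¬R(e) ∧ R(c) ∧ K(g))
The prefix is ∃a ∃d ∀c ∃e ∃g: 1 universal, 4 existential.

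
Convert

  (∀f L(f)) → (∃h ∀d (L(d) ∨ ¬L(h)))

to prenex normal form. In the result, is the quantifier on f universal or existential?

Eliminate → and ↔ using ¬ and ∨.
  ¬(∀f L(f)) ∨ (∃h ∀d (L(d) ∨ ¬L(h)))
Push ¬ through the quantifiers and connectives to reach negation normal form:
  (∃f ¬L(f)) ∨ (∃h ∀d (L(d) ∨ ¬L(h)))
All bound variables are already distinct, so no renaming is needed.
Pull the quantifiers to the front (each side's bound variable is not free in the other side):
  ∃f ∃h ∀d (¬L(f) ∨ L(d) ∨ ¬L(h))
The quantifier ∀f sits under an odd number of negations (counting the antecedent side of each →), so it flips to ∃f.

existential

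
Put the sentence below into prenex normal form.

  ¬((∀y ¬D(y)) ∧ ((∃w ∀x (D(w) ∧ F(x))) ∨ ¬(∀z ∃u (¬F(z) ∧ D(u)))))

Move each ¬ inward, flipping quantifiers it crosses:
  (∃y D(y)) ∨ (∀w ∃x (¬D(w) ∨ ¬F(x))) ∧ (∀z ∃u (¬F(z) ∧ D(u)))
Extract every quantifier outward, since the variables are now distinct and don't occur free across branches:
  ∃y ∀w ∃x ∀z ∃u (D(y) ∨ (¬D(w) ∨ ¬F(x)) ∧ ¬F(z) ∧ D(u))

∃y ∀w ∃x ∀z ∃u (D(y) ∨ (¬D(w) ∨ ¬F(x)) ∧ ¬F(z) ∧ D(u))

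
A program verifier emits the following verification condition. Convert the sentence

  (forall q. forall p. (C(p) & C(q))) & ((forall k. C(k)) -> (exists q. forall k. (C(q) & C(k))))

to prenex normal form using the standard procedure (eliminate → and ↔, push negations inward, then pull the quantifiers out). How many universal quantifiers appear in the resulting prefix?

3

First replace A → B with ¬A ∨ B.
  (forall q. forall p. (C(p) & C(q))) & (~(forall k. C(k)) | (exists q. forall k. (C(q) & C(k))))
Move each ¬ inward, flipping quantifiers it crosses:
  (forall q. forall p. (C(p) & C(q))) & ((exists k. ~C(k)) | (exists q. forall k. (C(q) & C(k))))
Give each quantifier a distinct variable: q↦v1, k↦t.
  (forall q. forall p. (C(p) & C(q))) & ((exists k. ~C(k)) | (exists v1. forall t. (C(v1) & C(t))))
Extract every quantifier outward, since the variables are now distinct and don't occur free across branches:
  forall q. forall p. exists k. exists v1. forall t. (C(p) & C(q) & (~C(k) | C(v1) & C(t)))
The prefix is forall q forall p exists k exists v1 forall t: 3 universal, 2 existential.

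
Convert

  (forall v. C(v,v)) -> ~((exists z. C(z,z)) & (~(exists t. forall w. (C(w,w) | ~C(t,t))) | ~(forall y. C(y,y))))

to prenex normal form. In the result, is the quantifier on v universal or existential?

existential

First replace A → B with ¬A ∨ B.
  ~(forall v. C(v,v)) | ~((exists z. C(z,z)) & (~(exists t. forall w. (C(w,w) | ~C(t,t))) | ~(forall y. C(y,y))))
Move each ¬ inward, flipping quantifiers it crosses:
  (exists v. ~C(v,v)) | (forall z. ~C(z,z)) | (exists t. forall w. (C(w,w) | ~C(t,t))) & (forall y. C(y,y))
Finally move all quantifiers to the prefix:
  exists v. forall z. exists t. forall w. forall y. (~C(v,v) | ~C(z,z) | (C(w,w) | ~C(t,t)) & C(y,y))
The quantifier forall v sits under an odd number of negations (counting the antecedent side of each →), so it flips to exists v.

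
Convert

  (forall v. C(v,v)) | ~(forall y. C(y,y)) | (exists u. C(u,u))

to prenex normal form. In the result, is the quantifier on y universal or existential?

existential

Push ¬ through the quantifiers and connectives to reach negation normal form:
  (forall v. C(v,v)) | (exists y. ~C(y,y)) | (exists u. C(u,u))
All bound variables are already distinct, so no renaming is needed.
Pull the quantifiers to the front (each side's bound variable is not free in the other side):
  forall v. exists y. exists u. (C(v,v) | ~C(y,y) | C(u,u))
The quantifier forall y sits under an odd number of negations, so it flips to exists y.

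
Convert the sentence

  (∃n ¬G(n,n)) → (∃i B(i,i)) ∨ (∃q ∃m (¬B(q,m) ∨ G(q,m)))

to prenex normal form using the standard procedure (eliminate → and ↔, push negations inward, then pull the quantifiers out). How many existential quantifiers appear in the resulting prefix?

3

Eliminate → and ↔ using ¬ and ∨.
  ¬(∃n ¬G(n,n)) ∨ (∃i B(i,i)) ∨ (∃q ∃m (¬B(q,m) ∨ G(q,m)))
Move each ¬ inward, flipping quantifiers it crosses:
  (∀n G(n,n)) ∨ (∃i B(i,i)) ∨ (∃q ∃m (¬B(q,m) ∨ G(q,m)))
All bound variables are already distinct, so no renaming is needed.
Finally move all quantifiers to the prefix:
  ∀n ∃i ∃q ∃m (G(n,n) ∨ B(i,i) ∨ ¬B(q,m) ∨ G(q,m))
The prefix is ∀n ∃i ∃q ∃m: 1 universal, 3 existential.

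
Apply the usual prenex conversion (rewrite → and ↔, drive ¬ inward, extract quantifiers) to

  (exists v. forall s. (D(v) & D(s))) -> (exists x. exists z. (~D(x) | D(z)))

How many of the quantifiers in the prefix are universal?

Eliminate → and ↔ using ¬ and ∨.
  ~(exists v. forall s. (D(v) & D(s))) | (exists x. exists z. (~D(x) | D(z)))
Drive negations inward (¬∀x A ≡ ∃x ¬A, ¬∃x A ≡ ∀x ¬A, De Morgan for ∧/∨):
  (forall v. exists s. (~D(v) | ~D(s))) | (exists x. exists z. (~D(x) | D(z)))
Extract every quantifier outward, since the variables are now distinct and don't occur free across branches:
  forall v. exists s. exists x. exists z. (~D(v) | ~D(s) | ~D(x) | D(z))
The prefix is forall v exists s exists x exists z: 1 universal, 3 existential.

1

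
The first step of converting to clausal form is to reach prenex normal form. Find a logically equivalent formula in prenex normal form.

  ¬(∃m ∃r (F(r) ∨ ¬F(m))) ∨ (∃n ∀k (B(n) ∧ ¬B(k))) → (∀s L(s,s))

∃m ∃r ∀n ∃k ∀s ((F(r) ∨ ¬F(m)) ∧ (¬B(n) ∨ B(k)) ∨ L(s,s))

Rewrite implications/biconditionals: A → B as ¬A ∨ B.
  ¬(¬(∃m ∃r (F(r) ∨ ¬F(m))) ∨ (∃n ∀k (B(n) ∧ ¬B(k)))) ∨ (∀s L(s,s))
Drive negations inward (¬∀x A ≡ ∃x ¬A, ¬∃x A ≡ ∀x ¬A, De Morgan for ∧/∨):
  (∃m ∃r (F(r) ∨ ¬F(m))) ∧ (∀n ∃k (¬B(n) ∨ B(k))) ∨ (∀s L(s,s))
All bound variables are already distinct, so no renaming is needed.
Finally move all quantifiers to the prefix:
  ∃m ∃r ∀n ∃k ∀s ((F(r) ∨ ¬F(m)) ∧ (¬B(n) ∨ B(k)) ∨ L(s,s))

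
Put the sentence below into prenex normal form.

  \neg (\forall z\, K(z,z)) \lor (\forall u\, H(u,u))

Push ¬ through the quantifiers and connectives to reach negation normal form:
  (\exists z\, \neg K(z,z)) \lor (\forall u\, H(u,u))
All bound variables are already distinct, so no renaming is needed.
Extract every quantifier outward, since the variables are now distinct and don't occur free across branches:
  \exists z\, \forall u\, (\neg K(z,z) \lor H(u,u))

\exists z\, \forall u\, (\neg K(z,z) \lor H(u,u))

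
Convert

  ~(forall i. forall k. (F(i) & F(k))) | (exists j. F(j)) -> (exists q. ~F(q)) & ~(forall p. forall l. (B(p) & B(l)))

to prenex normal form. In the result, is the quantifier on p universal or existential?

existential

Eliminate → and ↔ using ¬ and ∨.
  ~(~(forall i. forall k. (F(i) & F(k))) | (exists j. F(j))) | (exists q. ~F(q)) & ~(forall p. forall l. (B(p) & B(l)))
Move each ¬ inward, flipping quantifiers it crosses:
  (forall i. forall k. (F(i) & F(k))) & (forall j. ~F(j)) | (exists q. ~F(q)) & (exists p. exists l. (~B(p) | ~B(l)))
Pull the quantifiers to the front (each side's bound variable is not free in the other side):
  forall i. forall k. forall j. exists q. exists p. exists l. (F(i) & F(k) & ~F(j) | ~F(q) & (~B(p) | ~B(l)))
The quantifier forall p sits under an odd number of negations (counting the antecedent side of each →), so it flips to exists p.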